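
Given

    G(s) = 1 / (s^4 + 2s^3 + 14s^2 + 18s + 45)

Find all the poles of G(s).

The poles are the roots of the denominator s^4 + 2s^3 + 14s^2 + 18s + 45 = 0.
No real roots exist; factor into two real quadratics: (s^2 + 9)(s^2 + 2s + 5) = 0.
Each quadratic gives a conjugate pair via the quadratic formula.

s = 3j, -3j, -1 + 2j, -1 - 2j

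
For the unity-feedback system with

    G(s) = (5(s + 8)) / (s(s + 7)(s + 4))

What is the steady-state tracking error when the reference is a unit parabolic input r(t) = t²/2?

e_ss = ∞

G(s) has one pole at the origin.
This is a Type 1 system; Ka = lim_{s→0} s^2·G(s) = 0, so the steady-state error for a parabola input is infinite.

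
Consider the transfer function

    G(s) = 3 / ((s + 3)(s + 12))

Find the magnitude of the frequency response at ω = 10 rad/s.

Substitute s = j10: numerator = 3, denominator = -64 + j150.
|G(j10)| = |3| / |-64 + j150| = 3 / 163.08 ≈ 0.01840.

|G(j10)| ≈ 0.01840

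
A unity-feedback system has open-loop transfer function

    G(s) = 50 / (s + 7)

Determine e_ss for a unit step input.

G(s) has no poles at the origin.
This is a Type 0 system. Kp = lim_{s→0} G(s) = 50/7.
e_ss = 1/(1 + Kp) = 1/(1 + 50/7) = 7/57 ≈ 0.1228.

e_ss = 0.1228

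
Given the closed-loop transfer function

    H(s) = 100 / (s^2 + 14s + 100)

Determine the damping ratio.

Compare the denominator to the standard form s^2 + 2ζωₙs + ωₙ².
ωₙ² = 100, so ωₙ = 10 rad/s.
2ζωₙ = 14, so ζ = 14/(2·10) = 0.7.
With ζ = 0.7 the response is underdamped.

ζ = 0.7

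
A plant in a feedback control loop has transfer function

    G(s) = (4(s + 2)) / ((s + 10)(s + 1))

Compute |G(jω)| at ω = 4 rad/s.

|G(j4)| ≈ 0.4028

Substitute s = j4: numerator = 8 + j16, denominator = -6 + j44.
|G(j4)| = |8 + j16| / |-6 + j44| = 17.889 / 44.407 ≈ 0.4028.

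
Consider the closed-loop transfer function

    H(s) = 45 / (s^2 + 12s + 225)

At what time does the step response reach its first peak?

t_p ≈ 0.2285 s

Comparing s^2 + 12s + 225 to s^2 + 2ζωₙs + ωₙ²: ωₙ = 15 rad/s and ζ = 12/(2·15) = 0.4.
ζωₙ = 12/2 = 6, so ω_d = ωₙ√(1−ζ²) = √(ωₙ² − (ζωₙ)²) = √(225 − 6²) = √189 ≈ 13.75 rad/s.
t_p = π/ω_d = π/13.75 ≈ 0.2285 s.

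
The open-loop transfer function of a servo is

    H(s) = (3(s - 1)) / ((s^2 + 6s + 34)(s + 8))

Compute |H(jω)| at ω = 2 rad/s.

|H(j2)| ≈ 0.02518

Substitute s = j2: numerator = -3 + j6, denominator = 216 + j156.
|H(j2)| = |-3 + j6| / |216 + j156| = 6.7082 / 266.44 ≈ 0.02518.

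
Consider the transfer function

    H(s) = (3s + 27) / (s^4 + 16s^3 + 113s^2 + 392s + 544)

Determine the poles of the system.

The poles are the roots of the denominator s^4 + 16s^3 + 113s^2 + 392s + 544 = 0.
No real roots exist; factor into two real quadratics: (s^2 + 8s + 17)(s^2 + 8s + 32) = 0.
Each quadratic gives a conjugate pair via the quadratic formula.

s = -4 ± j, -4 ± 4j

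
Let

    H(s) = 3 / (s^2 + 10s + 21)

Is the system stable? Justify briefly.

The denominator s^2 + 10s + 21 factors as (s + 7)(s + 3), giving poles at s = -7, -3.
Since all poles lie strictly in the left half-plane, the system is stable.

stable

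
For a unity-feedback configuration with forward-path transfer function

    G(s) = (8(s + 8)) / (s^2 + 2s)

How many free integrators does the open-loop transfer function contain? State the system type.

Type 1

The denominator has 1 factor of s at the origin (free integrator), so this is a Type 1 system.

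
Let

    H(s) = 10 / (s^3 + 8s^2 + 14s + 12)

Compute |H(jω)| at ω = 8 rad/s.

Substitute s = j8: numerator = 10, denominator = -500 - j400.
|H(j8)| = |10| / |-500 - j400| = 10 / 640.31 ≈ 0.01562.

|H(j8)| ≈ 0.01562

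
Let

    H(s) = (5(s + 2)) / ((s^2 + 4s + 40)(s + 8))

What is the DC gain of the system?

At s = 0 each factor (s + a) contributes a and each (s^2 + bs + c) contributes c.
H(0) = 5·(2) / ((40) · (8)) = 10/320 = 1/32.

H(0) = 1/32 ≈ 0.03125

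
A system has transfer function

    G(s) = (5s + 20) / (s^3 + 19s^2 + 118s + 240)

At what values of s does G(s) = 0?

Set the numerator to zero: 5s + 20 = 0, i.e. 5·(s + 4) = 0.
So s = -4.

s = -4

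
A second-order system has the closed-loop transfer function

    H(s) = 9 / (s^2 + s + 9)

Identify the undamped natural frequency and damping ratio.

Compare the denominator to the standard form s^2 + 2ζωₙs + ωₙ².
ωₙ² = 9, so ωₙ = 3 rad/s.
2ζωₙ = 1, so ζ = 1/(2·3) ≈ 0.1667.
With ζ = 0.1667 the response is underdamped.

ωₙ = 3 rad/s, ζ ≈ 0.1667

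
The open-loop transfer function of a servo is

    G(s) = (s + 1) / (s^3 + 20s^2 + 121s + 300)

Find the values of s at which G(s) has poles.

s = -4 + 3j, -4 - 3j, -12

The poles are the roots of the denominator s^3 + 20s^2 + 121s + 300 = 0.
Trying s = -12: the polynomial evaluates to 0, so (s + 12) is a factor.
Dividing out leaves s^2 + 8s + 25 = 0.
The quadratic formula then gives s = -4 ± 3j.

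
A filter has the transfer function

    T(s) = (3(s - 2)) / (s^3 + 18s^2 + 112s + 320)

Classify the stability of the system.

The denominator s^3 + 18s^2 + 112s + 320 factors as (s^2 + 8s + 32)(s + 10), giving poles at s = -4 + 4j, -4 - 4j, -10.
Since all poles lie strictly in the left half-plane, the system is stable.

stable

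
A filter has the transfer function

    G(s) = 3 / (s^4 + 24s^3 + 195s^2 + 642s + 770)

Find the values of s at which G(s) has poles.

The poles are the roots of the denominator s^4 + 24s^3 + 195s^2 + 642s + 770 = 0.
Trying s = -7: the polynomial evaluates to 0, so (s + 7) is a factor.
Dividing out leaves s^3 + 17s^2 + 76s + 110 = 0.
This factors further as (s^2 + 6s + 10)(s + 11) = 0.

s = -3 + j, -3 - j, -7, -11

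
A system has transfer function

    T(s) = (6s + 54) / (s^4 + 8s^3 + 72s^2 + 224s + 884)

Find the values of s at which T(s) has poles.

The poles are the roots of the denominator s^4 + 8s^3 + 72s^2 + 224s + 884 = 0.
No real roots exist; factor into two real quadratics: (s^2 + 6s + 34)(s^2 + 2s + 26) = 0.
Each quadratic gives a conjugate pair via the quadratic formula.

s = -3 ± 5j, -1 ± 5j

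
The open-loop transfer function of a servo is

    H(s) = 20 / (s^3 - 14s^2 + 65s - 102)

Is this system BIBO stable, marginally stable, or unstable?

unstable

The denominator s^3 - 14s^2 + 65s - 102 factors as (s^2 - 8s + 17)(s - 6), giving poles at s = 4 + j, 4 - j, 6.
Since the pole(s) at s = 4 + j, 4 - j, 6 lie in the right half-plane, the system is unstable.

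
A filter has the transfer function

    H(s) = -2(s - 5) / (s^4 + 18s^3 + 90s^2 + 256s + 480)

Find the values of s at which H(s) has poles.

s = -1 ± 3j, -12, -4

The poles are the roots of the denominator s^4 + 18s^3 + 90s^2 + 256s + 480 = 0.
Trying s = -12: the polynomial evaluates to 0, so (s + 12) is a factor.
Dividing out leaves s^3 + 6s^2 + 18s + 40 = 0.
This factors further as (s^2 + 2s + 10)(s + 4) = 0.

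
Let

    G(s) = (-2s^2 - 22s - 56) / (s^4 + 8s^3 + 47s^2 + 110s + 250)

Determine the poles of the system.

s = -3 + 4j, -3 - 4j, -1 + 3j, -1 - 3j

The poles are the roots of the denominator s^4 + 8s^3 + 47s^2 + 110s + 250 = 0.
No real roots exist; factor into two real quadratics: (s^2 + 6s + 25)(s^2 + 2s + 10) = 0.
Each quadratic gives a conjugate pair via the quadratic formula.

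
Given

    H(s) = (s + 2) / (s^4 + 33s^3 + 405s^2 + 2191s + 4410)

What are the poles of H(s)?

s = -10, -9, -7, -7

The poles are the roots of the denominator s^4 + 33s^3 + 405s^2 + 2191s + 4410 = 0.
Trying s = -10: the polynomial evaluates to 0, so (s + 10) is a factor.
Dividing out leaves s^3 + 23s^2 + 175s + 441 = 0.
This factors further as (s + 9)(s + 7)^2 = 0.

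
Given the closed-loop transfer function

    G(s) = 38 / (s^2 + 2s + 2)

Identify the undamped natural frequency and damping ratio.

Compare the denominator to the standard form s^2 + 2ζωₙs + ωₙ².
ωₙ² = 2, so ωₙ = √2 ≈ 1.414 rad/s.
2ζωₙ = 2, so ζ = 2/(2·√2) ≈ 0.7071.

ωₙ ≈ 1.414 rad/s, ζ ≈ 0.7071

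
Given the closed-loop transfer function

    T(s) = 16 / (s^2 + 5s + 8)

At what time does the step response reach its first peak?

t_p ≈ 2.375 s

Comparing s^2 + 5s + 8 to s^2 + 2ζωₙs + ωₙ²: ωₙ = √8 ≈ 2.828 rad/s and ζ = 5/(2·√8) ≈ 0.8839.
ζωₙ = 5/2 = 2.5, so ω_d = ωₙ√(1−ζ²) = √(ωₙ² − (ζωₙ)²) = √(8 − 2.5²) = √1.75 ≈ 1.323 rad/s.
t_p = π/ω_d = π/1.323 ≈ 2.375 s.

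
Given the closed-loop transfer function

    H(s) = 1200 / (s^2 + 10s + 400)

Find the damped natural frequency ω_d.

ω_d ≈ 19.36 rad/s

Comparing s^2 + 10s + 400 to s^2 + 2ζωₙs + ωₙ²: ωₙ = 20 rad/s and ζ = 10/(2·20) = 0.25.
ζωₙ = 10/2 = 5, so ω_d = ωₙ√(1−ζ²) = √(ωₙ² − (ζωₙ)²) = √(400 − 5²) = √375 ≈ 19.36 rad/s.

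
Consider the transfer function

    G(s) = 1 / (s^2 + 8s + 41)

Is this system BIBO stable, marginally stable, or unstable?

The denominator s^2 + 8s + 41 factors as (s^2 + 8s + 41), giving poles at s = -4 + 5j, -4 - 5j.
Since all poles lie strictly in the left half-plane, the system is stable.

stable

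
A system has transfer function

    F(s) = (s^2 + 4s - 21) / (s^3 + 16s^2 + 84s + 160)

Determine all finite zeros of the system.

s = 3, -7

Set the numerator to zero: s^2 + 4s - 21 = 0.
Factoring: (s - 3)(s + 7) = 0.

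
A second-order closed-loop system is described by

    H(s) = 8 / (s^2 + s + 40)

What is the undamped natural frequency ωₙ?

Compare the denominator to the standard form s^2 + 2ζωₙs + ωₙ².
ωₙ² = 40, so ωₙ = √40 ≈ 6.325 rad/s.

ωₙ ≈ 6.325 rad/s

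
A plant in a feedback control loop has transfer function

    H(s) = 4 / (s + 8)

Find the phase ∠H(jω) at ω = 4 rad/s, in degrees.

At s = j4: numerator = 4, denominator = 8 + j4.
∠H = ∠num − ∠den = 0° − (26.565°) = -26.57°.

∠H(j4) ≈ -26.57°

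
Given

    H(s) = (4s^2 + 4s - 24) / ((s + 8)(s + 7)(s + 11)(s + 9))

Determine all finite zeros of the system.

Set the numerator to zero: 4s^2 + 4s - 24 = 0, i.e. 4·(s^2 + s - 6) = 0.
Factoring: (s + 3)(s - 2) = 0.

s = -3, 2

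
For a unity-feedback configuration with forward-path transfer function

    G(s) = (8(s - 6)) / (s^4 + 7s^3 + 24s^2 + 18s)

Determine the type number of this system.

The denominator has 1 factor of s at the origin (free integrator), so this is a Type 1 system.

Type 1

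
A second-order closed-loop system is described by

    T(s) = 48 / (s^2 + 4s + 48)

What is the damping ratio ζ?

ζ ≈ 0.2887

Compare the denominator to the standard form s^2 + 2ζωₙs + ωₙ².
ωₙ² = 48, so ωₙ = √48 ≈ 6.928 rad/s.
2ζωₙ = 4, so ζ = 4/(2·√48) ≈ 0.2887.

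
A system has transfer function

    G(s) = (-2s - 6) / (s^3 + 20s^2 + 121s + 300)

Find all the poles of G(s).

s = -12, -4 ± 3j

The poles are the roots of the denominator s^3 + 20s^2 + 121s + 300 = 0.
Trying s = -12: the polynomial evaluates to 0, so (s + 12) is a factor.
Dividing out leaves s^2 + 8s + 25 = 0.
The quadratic formula then gives s = -4 ± 3j.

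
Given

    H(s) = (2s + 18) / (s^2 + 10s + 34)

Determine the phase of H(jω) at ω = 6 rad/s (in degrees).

∠H(j6) ≈ -58.22°

At s = j6: numerator = 18 + j12, denominator = -2 + j60.
∠H = ∠num − ∠den = 33.690° − (91.909°) = -58.22°.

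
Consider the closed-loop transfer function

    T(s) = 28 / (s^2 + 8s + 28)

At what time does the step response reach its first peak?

Comparing s^2 + 8s + 28 to s^2 + 2ζωₙs + ωₙ²: ωₙ = √28 ≈ 5.292 rad/s and ζ = 8/(2·√28) ≈ 0.7559.
ζωₙ = 8/2 = 4, so ω_d = ωₙ√(1−ζ²) = √(ωₙ² − (ζωₙ)²) = √(28 − 4²) = √12 ≈ 3.464 rad/s.
t_p = π/ω_d = π/3.464 ≈ 0.9069 s.

t_p ≈ 0.9069 s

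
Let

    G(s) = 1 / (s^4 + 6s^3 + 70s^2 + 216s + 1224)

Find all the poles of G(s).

The poles are the roots of the denominator s^4 + 6s^3 + 70s^2 + 216s + 1224 = 0.
No real roots exist; factor into two real quadratics: (s^2 + 36)(s^2 + 6s + 34) = 0.
Each quadratic gives a conjugate pair via the quadratic formula.

s = 6j, -6j, -3 + 5j, -3 - 5j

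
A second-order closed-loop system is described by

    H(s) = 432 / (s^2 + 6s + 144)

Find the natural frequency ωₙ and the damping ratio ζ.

ωₙ = 12 rad/s, ζ = 0.25

Compare the denominator to the standard form s^2 + 2ζωₙs + ωₙ².
ωₙ² = 144, so ωₙ = 12 rad/s.
2ζωₙ = 6, so ζ = 6/(2·12) = 0.25.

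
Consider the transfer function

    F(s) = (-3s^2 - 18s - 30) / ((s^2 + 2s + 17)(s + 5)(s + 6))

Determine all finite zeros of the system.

s = -3 + j, -3 - j

Set the numerator to zero: -3s^2 - 18s - 30 = 0, i.e. -3·(s^2 + 6s + 10) = 0.
Factoring: (s^2 + 6s + 10) = 0.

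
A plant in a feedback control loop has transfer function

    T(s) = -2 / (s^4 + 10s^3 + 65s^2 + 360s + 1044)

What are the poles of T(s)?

s = 6j, -6j, -5 + 2j, -5 - 2j

The poles are the roots of the denominator s^4 + 10s^3 + 65s^2 + 360s + 1044 = 0.
No real roots exist; factor into two real quadratics: (s^2 + 36)(s^2 + 10s + 29) = 0.
Each quadratic gives a conjugate pair via the quadratic formula.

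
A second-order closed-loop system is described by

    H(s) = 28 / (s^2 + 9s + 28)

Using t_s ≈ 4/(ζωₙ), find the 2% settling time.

t_s ≈ 0.8889 s

Comparing s^2 + 9s + 28 to s^2 + 2ζωₙs + ωₙ²: ωₙ = √28 ≈ 5.292 rad/s and ζ = 9/(2·√28) ≈ 0.8504.
ζωₙ = 9/2 = 4.5, so t_s ≈ 4/(ζωₙ) = 4/4.5 ≈ 0.8889 s.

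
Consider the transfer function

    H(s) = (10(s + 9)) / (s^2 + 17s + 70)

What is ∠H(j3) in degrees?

∠H(j3) ≈ -21.46°

At s = j3: numerator = 90 + j30, denominator = 61 + j51.
∠H = ∠num − ∠den = 18.435° − (39.898°) = -21.46°.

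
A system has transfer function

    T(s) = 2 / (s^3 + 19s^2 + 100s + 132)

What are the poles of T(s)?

s = -11, -6, -2

The poles are the roots of the denominator s^3 + 19s^2 + 100s + 132 = 0.
Trying s = -11: the polynomial evaluates to 0, so (s + 11) is a factor.
Dividing out leaves s^2 + 8s + 12 = 0.
Factoring the quadratic: (s + 6)(s + 2) = 0.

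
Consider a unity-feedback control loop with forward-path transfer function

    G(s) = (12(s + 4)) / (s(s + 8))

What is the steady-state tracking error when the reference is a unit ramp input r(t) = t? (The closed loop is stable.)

G(s) has one pole at the origin.
This is a Type 1 system. Kv = lim_{s→0} s·G(s) = 48/8 = 6.
e_ss = 1/Kv = 1/(6) = 1/6 ≈ 0.1667.

e_ss = 0.1667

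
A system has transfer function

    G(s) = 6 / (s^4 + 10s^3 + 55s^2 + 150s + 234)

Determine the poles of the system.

s = -2 ± 3j, -3 ± 3j

The poles are the roots of the denominator s^4 + 10s^3 + 55s^2 + 150s + 234 = 0.
No real roots exist; factor into two real quadratics: (s^2 + 4s + 13)(s^2 + 6s + 18) = 0.
Each quadratic gives a conjugate pair via the quadratic formula.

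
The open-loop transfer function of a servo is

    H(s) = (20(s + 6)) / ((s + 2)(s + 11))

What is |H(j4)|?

|H(j4)| ≈ 2.755

Substitute s = j4: numerator = 120 + j80, denominator = 6 + j52.
|H(j4)| = |120 + j80| / |6 + j52| = 144.22 / 52.345 ≈ 2.755.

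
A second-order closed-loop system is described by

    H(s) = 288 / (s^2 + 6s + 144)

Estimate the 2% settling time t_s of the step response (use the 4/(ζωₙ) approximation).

Comparing s^2 + 6s + 144 to s^2 + 2ζωₙs + ωₙ²: ωₙ = 12 rad/s and ζ = 6/(2·12) = 0.25.
ζωₙ = 6/2 = 3, so t_s ≈ 4/(ζωₙ) = 4/3 ≈ 1.333 s.

t_s ≈ 1.333 s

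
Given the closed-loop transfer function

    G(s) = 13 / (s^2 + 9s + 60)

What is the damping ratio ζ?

ζ ≈ 0.5809

Compare the denominator to the standard form s^2 + 2ζωₙs + ωₙ².
ωₙ² = 60, so ωₙ = √60 ≈ 7.746 rad/s.
2ζωₙ = 9, so ζ = 9/(2·√60) ≈ 0.5809.
With ζ = 0.5809 the response is underdamped.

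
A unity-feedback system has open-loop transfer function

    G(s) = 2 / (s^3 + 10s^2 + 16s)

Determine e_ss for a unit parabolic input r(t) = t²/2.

e_ss = ∞

G(s) has one pole at the origin.
This is a Type 1 system; Ka = lim_{s→0} s^2·G(s) = 0, so the steady-state error for a parabola input is infinite.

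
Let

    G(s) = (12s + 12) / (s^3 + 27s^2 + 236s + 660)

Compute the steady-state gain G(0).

Set s = 0: G(0) = (12) / (660) = 1/55.

G(0) = 1/55 ≈ 0.01818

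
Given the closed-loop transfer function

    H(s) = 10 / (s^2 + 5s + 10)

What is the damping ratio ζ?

Compare the denominator to the standard form s^2 + 2ζωₙs + ωₙ².
ωₙ² = 10, so ωₙ = √10 ≈ 3.162 rad/s.
2ζωₙ = 5, so ζ = 5/(2·√10) ≈ 0.7906.

ζ ≈ 0.7906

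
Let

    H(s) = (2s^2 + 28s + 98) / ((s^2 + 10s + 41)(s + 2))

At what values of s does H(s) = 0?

s = -7, -7

Set the numerator to zero: 2s^2 + 28s + 98 = 0, i.e. 2·(s^2 + 14s + 49) = 0.
Factoring: (s + 7)^2 = 0.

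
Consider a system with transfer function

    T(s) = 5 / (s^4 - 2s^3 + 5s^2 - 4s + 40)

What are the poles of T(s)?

s = 2 + 2j, 2 - 2j, -1 + 2j, -1 - 2j

The poles are the roots of the denominator s^4 - 2s^3 + 5s^2 - 4s + 40 = 0.
No real roots exist; factor into two real quadratics: (s^2 - 4s + 8)(s^2 + 2s + 5) = 0.
Each quadratic gives a conjugate pair via the quadratic formula.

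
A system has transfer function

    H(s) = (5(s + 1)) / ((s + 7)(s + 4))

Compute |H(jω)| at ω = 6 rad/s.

Substitute s = j6: numerator = 5 + j30, denominator = -8 + j66.
|H(j6)| = |5 + j30| / |-8 + j66| = 30.414 / 66.483 ≈ 0.4575.

|H(j6)| ≈ 0.4575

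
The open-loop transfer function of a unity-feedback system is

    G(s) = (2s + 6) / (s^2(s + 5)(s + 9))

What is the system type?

Type 2

The denominator has 2 factors of s at the origin (free integrators), so this is a Type 2 system.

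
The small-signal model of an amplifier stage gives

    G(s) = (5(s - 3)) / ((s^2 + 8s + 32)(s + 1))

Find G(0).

G(0) = -15/32 ≈ -0.4688

At s = 0 each factor (s + a) contributes a and each (s^2 + bs + c) contributes c.
G(0) = 5·(-3) / ((32) · (1)) = -15/32 = -15/32.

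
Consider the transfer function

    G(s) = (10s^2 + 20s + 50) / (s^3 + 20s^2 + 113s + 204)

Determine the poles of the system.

s = -12, -4 ± j

The poles are the roots of the denominator s^3 + 20s^2 + 113s + 204 = 0.
Trying s = -12: the polynomial evaluates to 0, so (s + 12) is a factor.
Dividing out leaves s^2 + 8s + 17 = 0.
The quadratic formula then gives s = -4 ± 1j.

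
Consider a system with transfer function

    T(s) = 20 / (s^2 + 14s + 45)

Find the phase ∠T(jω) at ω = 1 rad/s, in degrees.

∠T(j1) ≈ -17.65°

At s = j1: numerator = 20, denominator = 44 + j14.
∠T = ∠num − ∠den = 0° − (17.650°) = -17.65°.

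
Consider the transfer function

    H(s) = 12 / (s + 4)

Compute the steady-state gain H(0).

Set s = 0: H(0) = (12) / (4) = 3.

H(0) = 3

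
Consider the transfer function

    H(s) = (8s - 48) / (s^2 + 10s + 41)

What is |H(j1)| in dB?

Substitute s = j1: numerator = -48 + j8, denominator = 40 + j10.
|H(j1)| = |-48 + j8| / |40 + j10| = 48.662 / 41.231 ≈ 1.180.
In decibels: 20·log₁₀(1.180) ≈ 1.44 dB.

|H(j1)|_dB ≈ 1.44 dB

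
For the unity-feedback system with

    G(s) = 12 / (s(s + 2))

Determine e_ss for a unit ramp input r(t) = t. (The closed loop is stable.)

G(s) has one pole at the origin.
This is a Type 1 system. Kv = lim_{s→0} s·G(s) = 12/2 = 6.
e_ss = 1/Kv = 1/(6) = 1/6 ≈ 0.1667.

e_ss = 0.1667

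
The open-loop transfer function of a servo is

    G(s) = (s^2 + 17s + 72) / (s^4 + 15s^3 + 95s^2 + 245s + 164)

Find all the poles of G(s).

s = -5 + 4j, -5 - 4j, -4, -1

The poles are the roots of the denominator s^4 + 15s^3 + 95s^2 + 245s + 164 = 0.
Trying s = -4: the polynomial evaluates to 0, so (s + 4) is a factor.
Dividing out leaves s^3 + 11s^2 + 51s + 41 = 0.
This factors further as (s^2 + 10s + 41)(s + 1) = 0.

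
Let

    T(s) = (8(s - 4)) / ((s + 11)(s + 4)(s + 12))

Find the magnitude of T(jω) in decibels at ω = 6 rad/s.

|T(j6)|_dB ≈ -26.4 dB

Substitute s = j6: numerator = -32 + j48, denominator = -444 + j1128.
|T(j6)| = |-32 + j48| / |-444 + j1128| = 57.689 / 1212.2 ≈ 0.04759.
In decibels: 20·log₁₀(0.04759) ≈ -26.4 dB.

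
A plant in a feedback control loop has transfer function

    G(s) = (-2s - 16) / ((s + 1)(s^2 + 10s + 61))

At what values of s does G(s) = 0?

s = -8

Set the numerator to zero: -2s - 16 = 0, i.e. -2·(s + 8) = 0.
So s = -8.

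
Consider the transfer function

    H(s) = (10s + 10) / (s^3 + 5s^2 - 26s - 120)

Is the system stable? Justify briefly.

unstable

The denominator s^3 + 5s^2 - 26s - 120 factors as (s + 6)(s + 4)(s - 5), giving poles at s = -6, -4, 5.
Since the pole(s) at s = 5 lie in the right half-plane, the system is unstable.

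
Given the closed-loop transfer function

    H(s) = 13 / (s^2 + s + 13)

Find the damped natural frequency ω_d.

Comparing s^2 + s + 13 to s^2 + 2ζωₙs + ωₙ²: ωₙ = √13 ≈ 3.606 rad/s and ζ = 1/(2·√13) ≈ 0.1387.
ζωₙ = 1/2 = 0.5, so ω_d = ωₙ√(1−ζ²) = √(ωₙ² − (ζωₙ)²) = √(13 − 0.5²) = √12.75 ≈ 3.571 rad/s.

ω_d ≈ 3.571 rad/s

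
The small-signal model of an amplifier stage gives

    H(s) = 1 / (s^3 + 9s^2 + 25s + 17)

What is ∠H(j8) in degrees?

∠H(j8) ≈ 150.8°

At s = j8: numerator = 1, denominator = -559 - j312.
∠H = ∠num − ∠den = 0° − (-150.83°) = 150.8°.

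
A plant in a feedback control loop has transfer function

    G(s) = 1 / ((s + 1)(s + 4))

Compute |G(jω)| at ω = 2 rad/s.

|G(j2)| = 0.1000

Substitute s = j2: numerator = 1, denominator = j10.
|G(j2)| = |1| / |j10| = 1 / 10 = 0.1000.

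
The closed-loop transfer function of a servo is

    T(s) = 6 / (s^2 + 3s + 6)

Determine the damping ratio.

ζ ≈ 0.6124

Compare the denominator to the standard form s^2 + 2ζωₙs + ωₙ².
ωₙ² = 6, so ωₙ = √6 ≈ 2.449 rad/s.
2ζωₙ = 3, so ζ = 3/(2·√6) ≈ 0.6124.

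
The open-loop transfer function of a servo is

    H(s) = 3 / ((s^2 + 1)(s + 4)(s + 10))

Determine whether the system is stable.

marginally stable

The poles can be read from the denominator factors: s = j, -j, -4, -10.
Since the simple pole(s) at s = ±j lie on the jω-axis with none in the right half-plane, the system is marginally stable.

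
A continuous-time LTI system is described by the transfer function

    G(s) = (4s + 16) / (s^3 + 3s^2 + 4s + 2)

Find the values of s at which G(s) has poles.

The poles are the roots of the denominator s^3 + 3s^2 + 4s + 2 = 0.
Trying s = -1: the polynomial evaluates to 0, so (s + 1) is a factor.
Dividing out leaves s^2 + 2s + 2 = 0.
The quadratic formula then gives s = -1 ± 1j.

s = -1 + j, -1 - j, -1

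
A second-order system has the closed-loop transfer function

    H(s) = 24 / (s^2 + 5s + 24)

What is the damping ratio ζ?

ζ ≈ 0.5103

Compare the denominator to the standard form s^2 + 2ζωₙs + ωₙ².
ωₙ² = 24, so ωₙ = √24 ≈ 4.899 rad/s.
2ζωₙ = 5, so ζ = 5/(2·√24) ≈ 0.5103.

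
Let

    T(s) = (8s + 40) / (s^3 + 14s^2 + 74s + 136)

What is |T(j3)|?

Substitute s = j3: numerator = 40 + j24, denominator = 10 + j195.
|T(j3)| = |40 + j24| / |10 + j195| = 46.648 / 195.26 ≈ 0.2389.

|T(j3)| ≈ 0.2389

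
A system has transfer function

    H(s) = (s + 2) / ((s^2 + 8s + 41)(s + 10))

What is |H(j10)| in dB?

Substitute s = j10: numerator = 2 + j10, denominator = -1390 + j210.
|H(j10)| = |2 + j10| / |-1390 + j210| = 10.198 / 1405.8 ≈ 0.007254.
In decibels: 20·log₁₀(0.007254) ≈ -42.8 dB.

|H(j10)|_dB ≈ -42.8 dB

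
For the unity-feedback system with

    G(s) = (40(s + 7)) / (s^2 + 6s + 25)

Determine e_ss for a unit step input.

G(s) has no poles at the origin.
This is a Type 0 system. Kp = lim_{s→0} G(s) = 280/25 = 56/5.
e_ss = 1/(1 + Kp) = 1/(1 + 56/5) = 5/61 ≈ 0.08197.

e_ss = 0.08197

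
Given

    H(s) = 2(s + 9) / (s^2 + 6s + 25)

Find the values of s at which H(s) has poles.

The poles are the roots of the denominator s^2 + 6s + 25 = 0.
Using the quadratic formula: s = (-6 ± √(-64))/2 = -3 ± 4j.

s = -3 + 4j, -3 - 4j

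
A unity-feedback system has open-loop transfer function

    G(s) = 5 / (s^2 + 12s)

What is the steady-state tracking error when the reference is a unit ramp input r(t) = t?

e_ss = 2.400

G(s) has one pole at the origin.
This is a Type 1 system. Kv = lim_{s→0} s·G(s) = 5/12.
e_ss = 1/Kv = 1/(5/12) = 12/5 ≈ 2.400.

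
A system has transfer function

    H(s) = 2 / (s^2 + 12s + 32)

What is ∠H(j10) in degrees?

∠H(j10) ≈ -119.5°

At s = j10: numerator = 2, denominator = -68 + j120.
∠H = ∠num − ∠den = 0° − (119.54°) = -119.5°.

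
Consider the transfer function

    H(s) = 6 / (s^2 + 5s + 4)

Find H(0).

Set s = 0: H(0) = (6) / (4) = 3/2.

H(0) = 3/2 ≈ 1.500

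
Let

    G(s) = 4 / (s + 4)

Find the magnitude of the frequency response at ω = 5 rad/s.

Substitute s = j5: numerator = 4, denominator = 4 + j5.
|G(j5)| = |4| / |4 + j5| = 4 / 6.4031 ≈ 0.6247.

|G(j5)| ≈ 0.6247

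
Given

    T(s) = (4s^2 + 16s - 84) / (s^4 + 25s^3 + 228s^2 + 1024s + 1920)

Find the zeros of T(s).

s = -7, 3

Set the numerator to zero: 4s^2 + 16s - 84 = 0, i.e. 4·(s^2 + 4s - 21) = 0.
Factoring: (s + 7)(s - 3) = 0.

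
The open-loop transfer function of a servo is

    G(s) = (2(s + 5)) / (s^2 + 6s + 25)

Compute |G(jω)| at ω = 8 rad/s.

Substitute s = j8: numerator = 10 + j16, denominator = -39 + j48.
|G(j8)| = |10 + j16| / |-39 + j48| = 18.868 / 61.847 ≈ 0.3051.

|G(j8)| ≈ 0.3051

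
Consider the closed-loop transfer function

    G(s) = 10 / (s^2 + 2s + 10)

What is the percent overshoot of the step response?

%OS ≈ 35.1%

Comparing s^2 + 2s + 10 to s^2 + 2ζωₙs + ωₙ²: ωₙ = √10 ≈ 3.162 rad/s and ζ = 2/(2·√10) ≈ 0.3162.
%OS = 100·exp(−πζ/√(1−ζ²)) = 100·exp(−π·0.3162/√(1−0.3162²)) ≈ 35.1%.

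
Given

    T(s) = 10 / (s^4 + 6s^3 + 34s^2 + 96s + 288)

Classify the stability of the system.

marginally stable

The denominator s^4 + 6s^3 + 34s^2 + 96s + 288 factors as (s^2 + 16)(s^2 + 6s + 18), giving poles at s = 4j, -4j, -3 + 3j, -3 - 3j.
Since the simple pole(s) at s = ±4j lie on the jω-axis with none in the right half-plane, the system is marginally stable.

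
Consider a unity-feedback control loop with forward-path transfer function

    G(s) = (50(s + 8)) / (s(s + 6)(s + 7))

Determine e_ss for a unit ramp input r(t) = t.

G(s) has one pole at the origin.
This is a Type 1 system. Kv = lim_{s→0} s·G(s) = 400/42 = 200/21.
e_ss = 1/Kv = 1/(200/21) = 21/200 ≈ 0.1050.

e_ss = 0.1050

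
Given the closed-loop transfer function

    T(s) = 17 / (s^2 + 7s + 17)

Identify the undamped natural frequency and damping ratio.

ωₙ ≈ 4.123 rad/s, ζ ≈ 0.8489

Compare the denominator to the standard form s^2 + 2ζωₙs + ωₙ².
ωₙ² = 17, so ωₙ = √17 ≈ 4.123 rad/s.
2ζωₙ = 7, so ζ = 7/(2·√17) ≈ 0.8489.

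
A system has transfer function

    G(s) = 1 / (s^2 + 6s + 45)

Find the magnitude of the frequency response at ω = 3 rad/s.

|G(j3)| ≈ 0.02485

Substitute s = j3: numerator = 1, denominator = 36 + j18.
|G(j3)| = |1| / |36 + j18| = 1 / 40.249 ≈ 0.02485.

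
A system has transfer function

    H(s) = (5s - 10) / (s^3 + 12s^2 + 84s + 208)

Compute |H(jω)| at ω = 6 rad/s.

|H(j6)| ≈ 0.08667

Substitute s = j6: numerator = -10 + j30, denominator = -224 + j288.
|H(j6)| = |-10 + j30| / |-224 + j288| = 31.623 / 364.86 ≈ 0.08667.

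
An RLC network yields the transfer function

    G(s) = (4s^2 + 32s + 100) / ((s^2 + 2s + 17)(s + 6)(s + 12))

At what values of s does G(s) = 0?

s = -4 ± 3j

Set the numerator to zero: 4s^2 + 32s + 100 = 0, i.e. 4·(s^2 + 8s + 25) = 0.
Factoring: (s^2 + 8s + 25) = 0.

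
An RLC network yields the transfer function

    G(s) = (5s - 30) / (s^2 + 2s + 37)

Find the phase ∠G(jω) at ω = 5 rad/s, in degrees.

∠G(j5) ≈ 100.4°

At s = j5: numerator = -30 + j25, denominator = 12 + j10.
∠G = ∠num − ∠den = 140.19° − (39.806°) = 100.4°.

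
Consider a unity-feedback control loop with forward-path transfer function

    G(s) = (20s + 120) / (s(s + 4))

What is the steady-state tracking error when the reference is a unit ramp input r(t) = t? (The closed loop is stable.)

G(s) has one pole at the origin.
This is a Type 1 system. Kv = lim_{s→0} s·G(s) = 120/4 = 30.
e_ss = 1/Kv = 1/(30) = 1/30 ≈ 0.03333.

e_ss = 0.03333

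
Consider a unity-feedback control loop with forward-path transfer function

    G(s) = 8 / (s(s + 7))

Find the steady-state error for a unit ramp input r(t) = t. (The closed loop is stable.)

e_ss = 0.8750

G(s) has one pole at the origin.
This is a Type 1 system. Kv = lim_{s→0} s·G(s) = 8/7.
e_ss = 1/Kv = 1/(8/7) = 7/8 ≈ 0.8750.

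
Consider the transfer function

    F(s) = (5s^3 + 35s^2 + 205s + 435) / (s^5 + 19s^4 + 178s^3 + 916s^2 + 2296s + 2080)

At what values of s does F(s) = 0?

s = -2 + 5j, -2 - 5j, -3

Set the numerator to zero: 5s^3 + 35s^2 + 205s + 435 = 0, i.e. 5·(s^3 + 7s^2 + 41s + 87) = 0.
Factoring: (s^2 + 4s + 29)(s + 3) = 0.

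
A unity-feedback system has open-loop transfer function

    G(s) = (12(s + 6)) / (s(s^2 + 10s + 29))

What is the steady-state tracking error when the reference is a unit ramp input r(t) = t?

G(s) has one pole at the origin.
This is a Type 1 system. Kv = lim_{s→0} s·G(s) = 72/29.
e_ss = 1/Kv = 1/(72/29) = 29/72 ≈ 0.4028.

e_ss = 0.4028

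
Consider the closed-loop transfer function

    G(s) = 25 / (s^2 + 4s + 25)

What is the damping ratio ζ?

Compare the denominator to the standard form s^2 + 2ζωₙs + ωₙ².
ωₙ² = 25, so ωₙ = 5 rad/s.
2ζωₙ = 4, so ζ = 4/(2·5) = 0.4.
With ζ = 0.4 the response is underdamped.

ζ = 0.4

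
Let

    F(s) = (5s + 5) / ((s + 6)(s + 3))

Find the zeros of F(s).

Set the numerator to zero: 5s + 5 = 0, i.e. 5·(s + 1) = 0.
So s = -1.

s = -1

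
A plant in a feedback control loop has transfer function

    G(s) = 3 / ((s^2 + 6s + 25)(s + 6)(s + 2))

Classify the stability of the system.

stable

The poles can be read from the denominator factors: s = -3 + 4j, -3 - 4j, -6, -2.
Since all poles lie strictly in the left half-plane, the system is stable.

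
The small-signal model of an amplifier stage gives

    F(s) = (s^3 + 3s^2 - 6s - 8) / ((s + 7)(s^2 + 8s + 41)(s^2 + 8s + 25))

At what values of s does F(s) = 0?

s = -1, -4, 2

Set the numerator to zero: s^3 + 3s^2 - 6s - 8 = 0.
Factoring: (s + 1)(s + 4)(s - 2) = 0.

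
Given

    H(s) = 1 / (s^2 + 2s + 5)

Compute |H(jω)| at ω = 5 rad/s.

Substitute s = j5: numerator = 1, denominator = -20 + j10.
|H(j5)| = |1| / |-20 + j10| = 1 / 22.361 ≈ 0.04472.

|H(j5)| ≈ 0.04472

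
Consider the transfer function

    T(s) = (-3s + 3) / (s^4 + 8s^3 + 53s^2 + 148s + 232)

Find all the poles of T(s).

s = -2 ± 2j, -2 ± 5j

The poles are the roots of the denominator s^4 + 8s^3 + 53s^2 + 148s + 232 = 0.
No real roots exist; factor into two real quadratics: (s^2 + 4s + 8)(s^2 + 4s + 29) = 0.
Each quadratic gives a conjugate pair via the quadratic formula.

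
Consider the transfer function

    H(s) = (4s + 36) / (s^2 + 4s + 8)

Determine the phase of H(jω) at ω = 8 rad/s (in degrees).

∠H(j8) ≈ -108.6°

At s = j8: numerator = 36 + j32, denominator = -56 + j32.
∠H = ∠num − ∠den = 41.634° − (150.26°) = -108.6°.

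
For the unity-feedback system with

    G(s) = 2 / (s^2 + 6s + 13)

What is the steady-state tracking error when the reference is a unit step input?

e_ss = 0.8667

G(s) has no poles at the origin.
This is a Type 0 system. Kp = lim_{s→0} G(s) = 2/13.
e_ss = 1/(1 + Kp) = 1/(1 + 2/13) = 13/15 ≈ 0.8667.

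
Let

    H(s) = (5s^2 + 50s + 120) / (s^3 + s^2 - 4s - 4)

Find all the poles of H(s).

The poles are the roots of the denominator s^3 + s^2 - 4s - 4 = 0.
Trying s = 2: the polynomial evaluates to 0, so (s - 2) is a factor.
Dividing out leaves s^2 + 3s + 2 = 0.
Factoring the quadratic: (s + 2)(s + 1) = 0.

s = 2, -2, -1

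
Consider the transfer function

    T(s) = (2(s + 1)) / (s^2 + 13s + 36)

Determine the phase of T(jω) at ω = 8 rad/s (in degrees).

∠T(j8) ≈ -22.19°

At s = j8: numerator = 2 + j16, denominator = -28 + j104.
∠T = ∠num − ∠den = 82.875° − (105.07°) = -22.19°.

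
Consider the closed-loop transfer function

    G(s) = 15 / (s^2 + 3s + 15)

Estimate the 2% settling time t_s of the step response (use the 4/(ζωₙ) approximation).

Comparing s^2 + 3s + 15 to s^2 + 2ζωₙs + ωₙ²: ωₙ = √15 ≈ 3.873 rad/s and ζ = 3/(2·√15) ≈ 0.3873.
ζωₙ = 3/2 = 1.5, so t_s ≈ 4/(ζωₙ) = 4/1.5 ≈ 2.667 s.

t_s ≈ 2.667 s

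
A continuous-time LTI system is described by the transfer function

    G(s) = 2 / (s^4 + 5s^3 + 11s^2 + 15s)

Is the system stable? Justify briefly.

The denominator s^4 + 5s^3 + 11s^2 + 15s factors as s(s + 3)(s^2 + 2s + 5), giving poles at s = 0, -3, -1 ± 2j.
Since the simple pole(s) at s = 0 lie on the jω-axis with none in the right half-plane, the system is marginally stable.

marginally stable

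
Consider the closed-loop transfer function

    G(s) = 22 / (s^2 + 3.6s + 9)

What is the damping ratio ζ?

Compare the denominator to the standard form s^2 + 2ζωₙs + ωₙ².
ωₙ² = 9, so ωₙ = 3 rad/s.
2ζωₙ = 3.6, so ζ = 3.6/(2·3) = 0.6.
With ζ = 0.6 the response is underdamped.

ζ = 0.6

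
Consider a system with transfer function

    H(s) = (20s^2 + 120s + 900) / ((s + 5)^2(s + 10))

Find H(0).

H(0) = 18/5 ≈ 3.600

Set s = 0: H(0) = (900) / (250) = 18/5.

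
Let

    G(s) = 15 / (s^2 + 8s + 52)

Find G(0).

G(0) = 15/52 ≈ 0.2885

At s = 0 each factor (s + a) contributes a and each (s^2 + bs + c) contributes c.
G(0) = 15·1 / ((52)) = 15/52 = 15/52.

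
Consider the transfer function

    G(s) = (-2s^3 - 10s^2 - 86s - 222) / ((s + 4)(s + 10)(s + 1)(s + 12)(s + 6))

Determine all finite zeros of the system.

Set the numerator to zero: -2s^3 - 10s^2 - 86s - 222 = 0, i.e. -2·(s^3 + 5s^2 + 43s + 111) = 0.
Factoring: (s^2 + 2s + 37)(s + 3) = 0.

s = -1 + 6j, -1 - 6j, -3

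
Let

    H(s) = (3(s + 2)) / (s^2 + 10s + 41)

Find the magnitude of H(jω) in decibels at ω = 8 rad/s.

|H(j8)|_dB ≈ -10.5 dB

Substitute s = j8: numerator = 6 + j24, denominator = -23 + j80.
|H(j8)| = |6 + j24| / |-23 + j80| = 24.739 / 83.241 ≈ 0.2972.
In decibels: 20·log₁₀(0.2972) ≈ -10.5 dB.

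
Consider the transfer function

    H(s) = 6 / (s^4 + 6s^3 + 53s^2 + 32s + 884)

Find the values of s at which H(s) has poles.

The poles are the roots of the denominator s^4 + 6s^3 + 53s^2 + 32s + 884 = 0.
No real roots exist; factor into two real quadratics: (s^2 - 2s + 17)(s^2 + 8s + 52) = 0.
Each quadratic gives a conjugate pair via the quadratic formula.

s = 1 ± 4j, -4 ± 6j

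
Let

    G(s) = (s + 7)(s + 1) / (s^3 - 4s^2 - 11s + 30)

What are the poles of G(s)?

The poles are the roots of the denominator s^3 - 4s^2 - 11s + 30 = 0.
Trying s = 5: the polynomial evaluates to 0, so (s - 5) is a factor.
Dividing out leaves s^2 + s - 6 = 0.
Factoring the quadratic: (s - 2)(s + 3) = 0.

s = 5, 2, -3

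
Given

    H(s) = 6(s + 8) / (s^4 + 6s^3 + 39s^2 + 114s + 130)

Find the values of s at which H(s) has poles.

The poles are the roots of the denominator s^4 + 6s^3 + 39s^2 + 114s + 130 = 0.
No real roots exist; factor into two real quadratics: (s^2 + 2s + 26)(s^2 + 4s + 5) = 0.
Each quadratic gives a conjugate pair via the quadratic formula.

s = -1 ± 5j, -2 ± j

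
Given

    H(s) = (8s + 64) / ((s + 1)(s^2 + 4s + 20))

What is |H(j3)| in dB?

|H(j3)|_dB ≈ 2.46 dB

Substitute s = j3: numerator = 64 + j24, denominator = -25 + j45.
|H(j3)| = |64 + j24| / |-25 + j45| = 68.352 / 51.478 ≈ 1.328.
In decibels: 20·log₁₀(1.328) ≈ 2.46 dB.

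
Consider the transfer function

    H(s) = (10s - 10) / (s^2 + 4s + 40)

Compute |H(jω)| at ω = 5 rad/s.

Substitute s = j5: numerator = -10 + j50, denominator = 15 + j20.
|H(j5)| = |-10 + j50| / |15 + j20| = 50.990 / 25 ≈ 2.040.

|H(j5)| ≈ 2.040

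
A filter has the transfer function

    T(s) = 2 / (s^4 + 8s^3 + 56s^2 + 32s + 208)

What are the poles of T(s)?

s = ±2j, -4 ± 6j

The poles are the roots of the denominator s^4 + 8s^3 + 56s^2 + 32s + 208 = 0.
No real roots exist; factor into two real quadratics: (s^2 + 4)(s^2 + 8s + 52) = 0.
Each quadratic gives a conjugate pair via the quadratic formula.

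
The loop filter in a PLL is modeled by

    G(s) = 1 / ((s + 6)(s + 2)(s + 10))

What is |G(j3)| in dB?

|G(j3)|_dB ≈ -48.0 dB

Substitute s = j3: numerator = 1, denominator = -42 + j249.
|G(j3)| = |1| / |-42 + j249| = 1 / 252.52 ≈ 0.003960.
In decibels: 20·log₁₀(0.003960) ≈ -48.0 dB.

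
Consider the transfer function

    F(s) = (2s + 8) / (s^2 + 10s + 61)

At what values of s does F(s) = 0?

s = -4

Set the numerator to zero: 2s + 8 = 0, i.e. 2·(s + 4) = 0.
So s = -4.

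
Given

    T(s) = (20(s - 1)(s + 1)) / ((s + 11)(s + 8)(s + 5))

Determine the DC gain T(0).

At s = 0 each factor (s + a) contributes a and each (s^2 + bs + c) contributes c.
T(0) = 20·(-1) · (1) / ((11) · (8) · (5)) = -20/440 = -1/22.

T(0) = -1/22 ≈ -0.04545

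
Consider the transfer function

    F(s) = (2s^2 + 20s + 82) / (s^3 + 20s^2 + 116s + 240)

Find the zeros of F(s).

s = -5 + 4j, -5 - 4j

Set the numerator to zero: 2s^2 + 20s + 82 = 0, i.e. 2·(s^2 + 10s + 41) = 0.
Factoring: (s^2 + 10s + 41) = 0.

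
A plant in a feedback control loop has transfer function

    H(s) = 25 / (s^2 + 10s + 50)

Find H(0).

At s = 0 each factor (s + a) contributes a and each (s^2 + bs + c) contributes c.
H(0) = 25·1 / ((50)) = 25/50 = 1/2.

H(0) = 1/2 ≈ 0.5000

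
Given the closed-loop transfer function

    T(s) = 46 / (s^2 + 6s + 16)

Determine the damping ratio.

Compare the denominator to the standard form s^2 + 2ζωₙs + ωₙ².
ωₙ² = 16, so ωₙ = 4 rad/s.
2ζωₙ = 6, so ζ = 6/(2·4) = 0.75.

ζ = 0.75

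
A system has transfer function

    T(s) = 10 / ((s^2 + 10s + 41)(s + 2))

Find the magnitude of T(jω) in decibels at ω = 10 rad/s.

Substitute s = j10: numerator = 10, denominator = -1118 - j390.
|T(j10)| = |10| / |-1118 - j390| = 10 / 1184.1 ≈ 0.008445.
In decibels: 20·log₁₀(0.008445) ≈ -41.5 dB.

|T(j10)|_dB ≈ -41.5 dB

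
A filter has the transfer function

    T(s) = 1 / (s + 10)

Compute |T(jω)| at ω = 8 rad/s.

|T(j8)| ≈ 0.07809

Substitute s = j8: numerator = 1, denominator = 10 + j8.
|T(j8)| = |1| / |10 + j8| = 1 / 12.806 ≈ 0.07809.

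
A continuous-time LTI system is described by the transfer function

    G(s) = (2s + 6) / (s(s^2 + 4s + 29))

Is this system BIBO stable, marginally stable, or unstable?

The poles can be read from the denominator factors: s = 0, -2 ± 5j.
Since the simple pole(s) at s = 0 lie on the jω-axis with none in the right half-plane, the system is marginally stable.

marginally stable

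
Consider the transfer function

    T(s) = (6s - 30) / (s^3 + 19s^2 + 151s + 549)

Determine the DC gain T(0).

T(0) = -10/183 ≈ -0.05464

Set s = 0: T(0) = (-30) / (549) = -10/183.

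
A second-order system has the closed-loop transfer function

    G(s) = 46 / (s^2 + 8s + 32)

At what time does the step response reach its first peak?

Comparing s^2 + 8s + 32 to s^2 + 2ζωₙs + ωₙ²: ωₙ = √32 ≈ 5.657 rad/s and ζ = 8/(2·√32) ≈ 0.7071.
ζωₙ = 8/2 = 4, so ω_d = ωₙ√(1−ζ²) = √(ωₙ² − (ζωₙ)²) = √(32 − 4²) = √16 = 4 rad/s.
t_p = π/ω_d = π/4 ≈ 0.7854 s.

t_p ≈ 0.7854 s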